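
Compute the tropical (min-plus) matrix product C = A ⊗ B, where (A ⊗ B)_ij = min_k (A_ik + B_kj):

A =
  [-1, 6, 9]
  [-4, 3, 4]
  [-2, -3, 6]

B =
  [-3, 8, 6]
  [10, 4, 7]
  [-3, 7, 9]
A ⊗ B =
  [-4, 7, 5]
  [-7, 4, 2]
  [-5, 1, 4]

Apply the min-plus product entry-by-entry:
  C[0][0] = min over k of (A[0][0] + B[0][0] = -1 + -3 = -4, A[0][1] + B[1][0] = 6 + 10 = 16, A[0][2] + B[2][0] = 9 + -3 = 6) = -4 (attained at k = 0)
  C[0][1] = min over k of (A[0][0] + B[0][1] = -1 + 8 = 7, A[0][1] + B[1][1] = 6 + 4 = 10, A[0][2] + B[2][1] = 9 + 7 = 16) = 7 (attained at k = 0)
  C[0][2] = min over k of (A[0][0] + B[0][2] = -1 + 6 = 5, A[0][1] + B[1][2] = 6 + 7 = 13, A[0][2] + B[2][2] = 9 + 9 = 18) = 5 (attained at k = 0)
  C[1][0] = min over k of (A[1][0] + B[0][0] = -4 + -3 = -7, A[1][1] + B[1][0] = 3 + 10 = 13, A[1][2] + B[2][0] = 4 + -3 = 1) = -7 (attained at k = 0)
  C[1][1] = min over k of (A[1][0] + B[0][1] = -4 + 8 = 4, A[1][1] + B[1][1] = 3 + 4 = 7, A[1][2] + B[2][1] = 4 + 7 = 11) = 4 (attained at k = 0)
  C[1][2] = min over k of (A[1][0] + B[0][2] = -4 + 6 = 2, A[1][1] + B[1][2] = 3 + 7 = 10, A[1][2] + B[2][2] = 4 + 9 = 13) = 2 (attained at k = 0)
  C[2][0] = min over k of (A[2][0] + B[0][0] = -2 + -3 = -5, A[2][1] + B[1][0] = -3 + 10 = 7, A[2][2] + B[2][0] = 6 + -3 = 3) = -5 (attained at k = 0)
  C[2][1] = min over k of (A[2][0] + B[0][1] = -2 + 8 = 6, A[2][1] + B[1][1] = -3 + 4 = 1, A[2][2] + B[2][1] = 6 + 7 = 13) = 1 (attained at k = 1)
  C[2][2] = min over k of (A[2][0] + B[0][2] = -2 + 6 = 4, A[2][1] + B[1][2] = -3 + 7 = 4, A[2][2] + B[2][2] = 6 + 9 = 15) = 4 (attained at k = 0)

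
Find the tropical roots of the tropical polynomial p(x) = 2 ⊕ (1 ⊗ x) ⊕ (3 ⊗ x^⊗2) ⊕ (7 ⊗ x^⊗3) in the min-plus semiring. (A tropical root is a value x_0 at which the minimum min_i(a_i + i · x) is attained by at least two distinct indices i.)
Roots: {-4, -2, 1}

Each tropical root is a break point of the lower envelope of the lines y = a_i + i · x (there are 4 lines, with slopes 0, 1, ..., 3). Only the lines that attain the minimum somewhere contribute to roots; other lines are dominated. Here the surviving (envelope) indices are i = 3, i = 2, i = 1, i = 0.
Intersections between consecutive envelope lines give the roots: for adjacent envelope indices i < j the intersection is x = (a_i − a_j) / (j − i). Reading off the sorted break points: {-4, -2, 1}.
Verification: at each break x_0, at least two indices attain the minimum of min_i(a_i + i · x_0).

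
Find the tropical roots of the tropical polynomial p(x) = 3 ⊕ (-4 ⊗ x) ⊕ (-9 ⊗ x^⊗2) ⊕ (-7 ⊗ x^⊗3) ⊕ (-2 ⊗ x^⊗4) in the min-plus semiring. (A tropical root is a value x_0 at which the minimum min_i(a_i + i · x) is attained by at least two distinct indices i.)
Roots: {-5, -2, 5, 7}

Each tropical root is a break point of the lower envelope of the lines y = a_i + i · x (there are 5 lines, with slopes 0, 1, ..., 4). Only the lines that attain the minimum somewhere contribute to roots; other lines are dominated. Here the surviving (envelope) indices are i = 4, i = 3, i = 2, i = 1, i = 0.
Intersections between consecutive envelope lines give the roots: for adjacent envelope indices i < j the intersection is x = (a_i − a_j) / (j − i). Reading off the sorted break points: {-5, -2, 5, 7}.
Verification: at each break x_0, at least two indices attain the minimum of min_i(a_i + i · x_0).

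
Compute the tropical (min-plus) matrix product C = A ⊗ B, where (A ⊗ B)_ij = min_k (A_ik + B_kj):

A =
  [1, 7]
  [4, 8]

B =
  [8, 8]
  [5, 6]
A ⊗ B =
  [9, 9]
  [12, 12]

Apply the min-plus product entry-by-entry:
  C[0][0] = min over k of (A[0][0] + B[0][0] = 1 + 8 = 9, A[0][1] + B[1][0] = 7 + 5 = 12) = 9 (attained at k = 0)
  C[0][1] = min over k of (A[0][0] + B[0][1] = 1 + 8 = 9, A[0][1] + B[1][1] = 7 + 6 = 13) = 9 (attained at k = 0)
  C[1][0] = min over k of (A[1][0] + B[0][0] = 4 + 8 = 12, A[1][1] + B[1][0] = 8 + 5 = 13) = 12 (attained at k = 0)
  C[1][1] = min over k of (A[1][0] + B[0][1] = 4 + 8 = 12, A[1][1] + B[1][1] = 8 + 6 = 14) = 12 (attained at k = 0)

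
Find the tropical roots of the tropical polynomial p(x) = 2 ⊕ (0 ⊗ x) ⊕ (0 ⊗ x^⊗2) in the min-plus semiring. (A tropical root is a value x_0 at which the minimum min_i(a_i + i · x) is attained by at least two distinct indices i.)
Roots: {0, 2}

Each tropical root is a break point of the lower envelope of the lines y = a_i + i · x (there are 3 lines, with slopes 0, 1, ..., 2). Only the lines that attain the minimum somewhere contribute to roots; other lines are dominated. Here the surviving (envelope) indices are i = 2, i = 1, i = 0.
Intersections between consecutive envelope lines give the roots: for adjacent envelope indices i < j the intersection is x = (a_i − a_j) / (j − i). Reading off the sorted break points: {0, 2}.
Verification: at each break x_0, at least two indices attain the minimum of min_i(a_i + i · x_0).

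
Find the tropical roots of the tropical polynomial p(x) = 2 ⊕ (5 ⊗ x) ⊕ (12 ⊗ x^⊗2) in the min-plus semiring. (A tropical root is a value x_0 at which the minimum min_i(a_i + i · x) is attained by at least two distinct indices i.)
Roots: {-7, -3}

Each tropical root is a break point of the lower envelope of the lines y = a_i + i · x (there are 3 lines, with slopes 0, 1, ..., 2). Only the lines that attain the minimum somewhere contribute to roots; other lines are dominated. Here the surviving (envelope) indices are i = 2, i = 1, i = 0.
Intersections between consecutive envelope lines give the roots: for adjacent envelope indices i < j the intersection is x = (a_i − a_j) / (j − i). Reading off the sorted break points: {-7, -3}.
Verification: at each break x_0, at least two indices attain the minimum of min_i(a_i + i · x_0).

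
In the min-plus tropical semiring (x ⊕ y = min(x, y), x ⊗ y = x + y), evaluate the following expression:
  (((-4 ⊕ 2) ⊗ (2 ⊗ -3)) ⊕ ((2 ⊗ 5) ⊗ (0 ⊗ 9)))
(((-4 ⊕ 2) ⊗ (2 ⊗ -3)) ⊕ ((2 ⊗ 5) ⊗ (0 ⊗ 9))) = -5

Expand innermost to outermost. Recall ⊕ takes the minimum of its arguments and ⊗ takes their sum. Working out the expression (((-4 ⊕ 2) ⊗ (2 ⊗ -3)) ⊕ ((2 ⊗ 5) ⊗ (0 ⊗ 9))) gives -5.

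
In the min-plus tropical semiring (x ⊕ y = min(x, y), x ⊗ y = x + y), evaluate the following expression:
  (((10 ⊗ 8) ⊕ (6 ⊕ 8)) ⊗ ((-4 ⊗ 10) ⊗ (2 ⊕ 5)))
(((10 ⊗ 8) ⊕ (6 ⊕ 8)) ⊗ ((-4 ⊗ 10) ⊗ (2 ⊕ 5))) = 14

Expand innermost to outermost. Recall ⊕ takes the minimum of its arguments and ⊗ takes their sum. Working out the expression (((10 ⊗ 8) ⊕ (6 ⊕ 8)) ⊗ ((-4 ⊗ 10) ⊗ (2 ⊕ 5))) gives 14.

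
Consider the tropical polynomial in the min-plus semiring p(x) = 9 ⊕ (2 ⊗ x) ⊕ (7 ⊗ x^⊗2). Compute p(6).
p(6) = 8

A tropical monomial a ⊗ x^⊗i evaluates to a + i · x. Evaluating each term at x = 6:
  Term 0 contributes 9 + 0 · 6 = 9
  Term 1 contributes 2 + 1 · 6 = 8
  Term 2 contributes 7 + 2 · 6 = 19
p(6) = ⊕ of these = min[9, 8, 19] = 8.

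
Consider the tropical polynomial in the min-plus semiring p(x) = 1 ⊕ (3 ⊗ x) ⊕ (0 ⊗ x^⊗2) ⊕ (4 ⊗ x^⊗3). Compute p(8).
p(8) = 1

A tropical monomial a ⊗ x^⊗i evaluates to a + i · x. Evaluating each term at x = 8:
  Term 0 contributes 1 + 0 · 8 = 1
  Term 1 contributes 3 + 1 · 8 = 11
  Term 2 contributes 0 + 2 · 8 = 16
  Term 3 contributes 4 + 3 · 8 = 28
p(8) = ⊕ of these = min[1, 11, 16, 28] = 1.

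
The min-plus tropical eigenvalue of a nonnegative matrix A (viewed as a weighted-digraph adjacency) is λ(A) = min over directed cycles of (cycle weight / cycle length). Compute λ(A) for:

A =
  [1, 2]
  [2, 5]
λ(A) = 1

Enumerate directed cycles and compute their means (weight / length). Sample:
  cycle 0 → 0: weight = 1, length = 1, mean = 1/1 ≈ 1.000
  cycle 1 → 1: weight = 5, length = 1, mean = 5/1 ≈ 5.000
  cycle 0 → 1 → 0: weight = 4, length = 2, mean = 4/2 ≈ 2.000
  cycle 1 → 0 → 1: weight = 4, length = 2, mean = 4/2 ≈ 2.000
Minimum mean = 1.000, attained e.g. along the cycle 0 → 0 with weight 1 and length 1. So λ(A) = 1/1 = 1.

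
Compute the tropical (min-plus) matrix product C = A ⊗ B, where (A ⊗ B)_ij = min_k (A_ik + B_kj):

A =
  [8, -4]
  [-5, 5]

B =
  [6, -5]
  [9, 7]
A ⊗ B =
  [5, 3]
  [1, -10]

Apply the min-plus product entry-by-entry:
  C[0][0] = min over k of (A[0][0] + B[0][0] = 8 + 6 = 14, A[0][1] + B[1][0] = -4 + 9 = 5) = 5 (attained at k = 1)
  C[0][1] = min over k of (A[0][0] + B[0][1] = 8 + -5 = 3, A[0][1] + B[1][1] = -4 + 7 = 3) = 3 (attained at k = 0)
  C[1][0] = min over k of (A[1][0] + B[0][0] = -5 + 6 = 1, A[1][1] + B[1][0] = 5 + 9 = 14) = 1 (attained at k = 0)
  C[1][1] = min over k of (A[1][0] + B[0][1] = -5 + -5 = -10, A[1][1] + B[1][1] = 5 + 7 = 12) = -10 (attained at k = 0)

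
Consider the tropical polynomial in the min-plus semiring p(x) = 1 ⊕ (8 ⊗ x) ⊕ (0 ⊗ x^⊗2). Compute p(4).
p(4) = 1

A tropical monomial a ⊗ x^⊗i evaluates to a + i · x. Evaluating each term at x = 4:
  Term 0 contributes 1 + 0 · 4 = 1
  Term 1 contributes 8 + 1 · 4 = 12
  Term 2 contributes 0 + 2 · 4 = 8
p(4) = ⊕ of these = min[1, 12, 8] = 1.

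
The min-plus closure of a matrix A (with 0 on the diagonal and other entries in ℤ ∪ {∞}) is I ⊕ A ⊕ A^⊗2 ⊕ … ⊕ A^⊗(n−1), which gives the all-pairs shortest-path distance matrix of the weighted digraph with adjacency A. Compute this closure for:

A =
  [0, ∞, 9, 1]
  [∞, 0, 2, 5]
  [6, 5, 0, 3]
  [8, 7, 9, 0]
Closure =
  [0, 8, 9, 1]
  [8, 0, 2, 5]
  [6, 5, 0, 3]
  [8, 7, 9, 0]

This is the Floyd-Warshall all-pairs shortest-path computation. For each intermediate vertex k = 0, 1, …, 3, update dist[i][j] ← min(dist[i][j], dist[i][k] + dist[k][j]). The final matrix gives, for each (i, j), the minimum total weight of any directed path from i to j (possibly empty when i = j).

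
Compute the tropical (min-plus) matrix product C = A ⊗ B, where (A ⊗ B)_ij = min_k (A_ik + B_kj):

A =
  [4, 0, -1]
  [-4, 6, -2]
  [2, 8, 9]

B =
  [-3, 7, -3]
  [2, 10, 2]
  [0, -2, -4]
A ⊗ B =
  [-1, -3, -5]
  [-7, -4, -7]
  [-1, 7, -1]

Apply the min-plus product entry-by-entry:
  C[0][0] = min over k of (A[0][0] + B[0][0] = 4 + -3 = 1, A[0][1] + B[1][0] = 0 + 2 = 2, A[0][2] + B[2][0] = -1 + 0 = -1) = -1 (attained at k = 2)
  C[0][1] = min over k of (A[0][0] + B[0][1] = 4 + 7 = 11, A[0][1] + B[1][1] = 0 + 10 = 10, A[0][2] + B[2][1] = -1 + -2 = -3) = -3 (attained at k = 2)
  C[0][2] = min over k of (A[0][0] + B[0][2] = 4 + -3 = 1, A[0][1] + B[1][2] = 0 + 2 = 2, A[0][2] + B[2][2] = -1 + -4 = -5) = -5 (attained at k = 2)
  C[1][0] = min over k of (A[1][0] + B[0][0] = -4 + -3 = -7, A[1][1] + B[1][0] = 6 + 2 = 8, A[1][2] + B[2][0] = -2 + 0 = -2) = -7 (attained at k = 0)
  C[1][1] = min over k of (A[1][0] + B[0][1] = -4 + 7 = 3, A[1][1] + B[1][1] = 6 + 10 = 16, A[1][2] + B[2][1] = -2 + -2 = -4) = -4 (attained at k = 2)
  C[1][2] = min over k of (A[1][0] + B[0][2] = -4 + -3 = -7, A[1][1] + B[1][2] = 6 + 2 = 8, A[1][2] + B[2][2] = -2 + -4 = -6) = -7 (attained at k = 0)
  C[2][0] = min over k of (A[2][0] + B[0][0] = 2 + -3 = -1, A[2][1] + B[1][0] = 8 + 2 = 10, A[2][2] + B[2][0] = 9 + 0 = 9) = -1 (attained at k = 0)
  C[2][1] = min over k of (A[2][0] + B[0][1] = 2 + 7 = 9, A[2][1] + B[1][1] = 8 + 10 = 18, A[2][2] + B[2][1] = 9 + -2 = 7) = 7 (attained at k = 2)
  C[2][2] = min over k of (A[2][0] + B[0][2] = 2 + -3 = -1, A[2][1] + B[1][2] = 8 + 2 = 10, A[2][2] + B[2][2] = 9 + -4 = 5) = -1 (attained at k = 0)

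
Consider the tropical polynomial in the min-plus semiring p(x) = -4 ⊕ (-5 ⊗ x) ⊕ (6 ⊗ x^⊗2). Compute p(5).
p(5) = -4

A tropical monomial a ⊗ x^⊗i evaluates to a + i · x. Evaluating each term at x = 5:
  Term 0 contributes -4 + 0 · 5 = -4
  Term 1 contributes -5 + 1 · 5 = 0
  Term 2 contributes 6 + 2 · 5 = 16
p(5) = ⊕ of these = min[-4, 0, 16] = -4.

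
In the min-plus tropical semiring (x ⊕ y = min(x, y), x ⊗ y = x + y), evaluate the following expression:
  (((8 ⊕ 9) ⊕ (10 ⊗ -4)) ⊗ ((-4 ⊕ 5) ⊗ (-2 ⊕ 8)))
(((8 ⊕ 9) ⊕ (10 ⊗ -4)) ⊗ ((-4 ⊕ 5) ⊗ (-2 ⊕ 8))) = 0

Expand innermost to outermost. Recall ⊕ takes the minimum of its arguments and ⊗ takes their sum. Working out the expression (((8 ⊕ 9) ⊕ (10 ⊗ -4)) ⊗ ((-4 ⊕ 5) ⊗ (-2 ⊕ 8))) gives 0.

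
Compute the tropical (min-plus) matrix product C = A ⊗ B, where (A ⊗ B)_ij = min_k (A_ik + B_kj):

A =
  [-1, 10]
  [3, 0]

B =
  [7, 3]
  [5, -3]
A ⊗ B =
  [6, 2]
  [5, -3]

Apply the min-plus product entry-by-entry:
  C[0][0] = min over k of (A[0][0] + B[0][0] = -1 + 7 = 6, A[0][1] + B[1][0] = 10 + 5 = 15) = 6 (attained at k = 0)
  C[0][1] = min over k of (A[0][0] + B[0][1] = -1 + 3 = 2, A[0][1] + B[1][1] = 10 + -3 = 7) = 2 (attained at k = 0)
  C[1][0] = min over k of (A[1][0] + B[0][0] = 3 + 7 = 10, A[1][1] + B[1][0] = 0 + 5 = 5) = 5 (attained at k = 1)
  C[1][1] = min over k of (A[1][0] + B[0][1] = 3 + 3 = 6, A[1][1] + B[1][1] = 0 + -3 = -3) = -3 (attained at k = 1)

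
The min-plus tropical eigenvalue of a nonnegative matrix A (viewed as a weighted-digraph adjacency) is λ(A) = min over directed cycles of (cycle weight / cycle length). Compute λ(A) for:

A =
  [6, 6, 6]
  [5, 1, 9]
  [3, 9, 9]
λ(A) = 1

Enumerate directed cycles and compute their means (weight / length). Sample:
  cycle 0 → 0: weight = 6, length = 1, mean = 6/1 ≈ 6.000
  cycle 1 → 1: weight = 1, length = 1, mean = 1/1 ≈ 1.000
  cycle 2 → 2: weight = 9, length = 1, mean = 9/1 ≈ 9.000
  cycle 0 → 1 → 0: weight = 11, length = 2, mean = 11/2 ≈ 5.500
  cycle 0 → 2 → 0: weight = 9, length = 2, mean = 9/2 ≈ 4.500
  cycle 1 → 0 → 1: weight = 11, length = 2, mean = 11/2 ≈ 5.500
Minimum mean = 1.000, attained e.g. along the cycle 1 → 1 with weight 1 and length 1. So λ(A) = 1/1 = 1.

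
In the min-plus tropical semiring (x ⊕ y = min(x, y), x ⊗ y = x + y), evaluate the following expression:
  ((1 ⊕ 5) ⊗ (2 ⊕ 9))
((1 ⊕ 5) ⊗ (2 ⊕ 9)) = 3

Expand innermost to outermost. Recall ⊕ takes the minimum of its arguments and ⊗ takes their sum. Working out the expression ((1 ⊕ 5) ⊗ (2 ⊕ 9)) gives 3.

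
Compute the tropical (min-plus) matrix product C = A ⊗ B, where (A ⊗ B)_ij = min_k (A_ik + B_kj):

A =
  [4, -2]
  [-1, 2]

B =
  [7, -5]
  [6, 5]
A ⊗ B =
  [4, -1]
  [6, -6]

Apply the min-plus product entry-by-entry:
  C[0][0] = min over k of (A[0][0] + B[0][0] = 4 + 7 = 11, A[0][1] + B[1][0] = -2 + 6 = 4) = 4 (attained at k = 1)
  C[0][1] = min over k of (A[0][0] + B[0][1] = 4 + -5 = -1, A[0][1] + B[1][1] = -2 + 5 = 3) = -1 (attained at k = 0)
  C[1][0] = min over k of (A[1][0] + B[0][0] = -1 + 7 = 6, A[1][1] + B[1][0] = 2 + 6 = 8) = 6 (attained at k = 0)
  C[1][1] = min over k of (A[1][0] + B[0][1] = -1 + -5 = -6, A[1][1] + B[1][1] = 2 + 5 = 7) = -6 (attained at k = 0)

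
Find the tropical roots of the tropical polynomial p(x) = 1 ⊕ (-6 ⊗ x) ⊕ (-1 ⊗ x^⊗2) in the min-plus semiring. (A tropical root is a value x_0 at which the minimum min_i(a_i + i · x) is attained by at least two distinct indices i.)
Roots: {-5, 7}

Each tropical root is a break point of the lower envelope of the lines y = a_i + i · x (there are 3 lines, with slopes 0, 1, ..., 2). Only the lines that attain the minimum somewhere contribute to roots; other lines are dominated. Here the surviving (envelope) indices are i = 2, i = 1, i = 0.
Intersections between consecutive envelope lines give the roots: for adjacent envelope indices i < j the intersection is x = (a_i − a_j) / (j − i). Reading off the sorted break points: {-5, 7}.
Verification: at each break x_0, at least two indices attain the minimum of min_i(a_i + i · x_0).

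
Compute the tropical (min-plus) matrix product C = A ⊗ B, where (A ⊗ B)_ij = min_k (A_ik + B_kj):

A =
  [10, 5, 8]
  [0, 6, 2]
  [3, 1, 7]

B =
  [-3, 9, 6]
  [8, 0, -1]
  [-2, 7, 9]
A ⊗ B =
  [6, 5, 4]
  [-3, 6, 5]
  [0, 1, 0]

Apply the min-plus product entry-by-entry:
  C[0][0] = min over k of (A[0][0] + B[0][0] = 10 + -3 = 7, A[0][1] + B[1][0] = 5 + 8 = 13, A[0][2] + B[2][0] = 8 + -2 = 6) = 6 (attained at k = 2)
  C[0][1] = min over k of (A[0][0] + B[0][1] = 10 + 9 = 19, A[0][1] + B[1][1] = 5 + 0 = 5, A[0][2] + B[2][1] = 8 + 7 = 15) = 5 (attained at k = 1)
  C[0][2] = min over k of (A[0][0] + B[0][2] = 10 + 6 = 16, A[0][1] + B[1][2] = 5 + -1 = 4, A[0][2] + B[2][2] = 8 + 9 = 17) = 4 (attained at k = 1)
  C[1][0] = min over k of (A[1][0] + B[0][0] = 0 + -3 = -3, A[1][1] + B[1][0] = 6 + 8 = 14, A[1][2] + B[2][0] = 2 + -2 = 0) = -3 (attained at k = 0)
  C[1][1] = min over k of (A[1][0] + B[0][1] = 0 + 9 = 9, A[1][1] + B[1][1] = 6 + 0 = 6, A[1][2] + B[2][1] = 2 + 7 = 9) = 6 (attained at k = 1)
  C[1][2] = min over k of (A[1][0] + B[0][2] = 0 + 6 = 6, A[1][1] + B[1][2] = 6 + -1 = 5, A[1][2] + B[2][2] = 2 + 9 = 11) = 5 (attained at k = 1)
  C[2][0] = min over k of (A[2][0] + B[0][0] = 3 + -3 = 0, A[2][1] + B[1][0] = 1 + 8 = 9, A[2][2] + B[2][0] = 7 + -2 = 5) = 0 (attained at k = 0)
  C[2][1] = min over k of (A[2][0] + B[0][1] = 3 + 9 = 12, A[2][1] + B[1][1] = 1 + 0 = 1, A[2][2] + B[2][1] = 7 + 7 = 14) = 1 (attained at k = 1)
  C[2][2] = min over k of (A[2][0] + B[0][2] = 3 + 6 = 9, A[2][1] + B[1][2] = 1 + -1 = 0, A[2][2] + B[2][2] = 7 + 9 = 16) = 0 (attained at k = 1)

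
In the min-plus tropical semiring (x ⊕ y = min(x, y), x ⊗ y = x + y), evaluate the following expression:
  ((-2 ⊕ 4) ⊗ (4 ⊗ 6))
((-2 ⊕ 4) ⊗ (4 ⊗ 6)) = 8

Expand innermost to outermost. Recall ⊕ takes the minimum of its arguments and ⊗ takes their sum. Working out the expression ((-2 ⊕ 4) ⊗ (4 ⊗ 6)) gives 8.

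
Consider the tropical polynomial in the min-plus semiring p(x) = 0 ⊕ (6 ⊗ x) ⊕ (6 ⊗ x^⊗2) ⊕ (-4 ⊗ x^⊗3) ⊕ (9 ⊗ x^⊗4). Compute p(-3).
p(-3) = -13

A tropical monomial a ⊗ x^⊗i evaluates to a + i · x. Evaluating each term at x = -3:
  Term 0 contributes 0 + 0 · -3 = 0
  Term 1 contributes 6 + 1 · -3 = 3
  Term 2 contributes 6 + 2 · -3 = 0
  Term 3 contributes -4 + 3 · -3 = -13
  Term 4 contributes 9 + 4 · -3 = -3
p(-3) = ⊕ of these = min[0, 3, 0, -13, -3] = -13.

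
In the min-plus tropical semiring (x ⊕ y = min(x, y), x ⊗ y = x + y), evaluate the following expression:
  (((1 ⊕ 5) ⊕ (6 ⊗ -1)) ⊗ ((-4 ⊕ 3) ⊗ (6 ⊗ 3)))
(((1 ⊕ 5) ⊕ (6 ⊗ -1)) ⊗ ((-4 ⊕ 3) ⊗ (6 ⊗ 3))) = 6

Expand innermost to outermost. Recall ⊕ takes the minimum of its arguments and ⊗ takes their sum. Working out the expression (((1 ⊕ 5) ⊕ (6 ⊗ -1)) ⊗ ((-4 ⊕ 3) ⊗ (6 ⊗ 3))) gives 6.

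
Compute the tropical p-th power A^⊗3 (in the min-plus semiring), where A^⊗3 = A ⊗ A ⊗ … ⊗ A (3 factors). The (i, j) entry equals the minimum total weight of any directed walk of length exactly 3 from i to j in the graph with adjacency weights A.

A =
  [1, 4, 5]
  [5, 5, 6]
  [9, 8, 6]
A^⊗3 =
  [3, 6, 7]
  [7, 10, 11]
  [11, 14, 15]

Each entry (A^⊗3)_ij equals the minimum over all length-3 walks i = v_0 → v_1 → … → v_3 = j of Σ_t A[v_t][v_{t+1}]. For example, for (i, j) = (0, 2) we minimise over 9 possible intermediate vertex sequences; the minimum is 7, attained along the walk 0 → 0 → 0 → 2.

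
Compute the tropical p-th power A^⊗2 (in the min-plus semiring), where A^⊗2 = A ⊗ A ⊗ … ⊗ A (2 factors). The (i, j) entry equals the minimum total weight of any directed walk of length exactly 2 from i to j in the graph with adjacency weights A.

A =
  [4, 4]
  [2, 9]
A^⊗2 =
  [6, 8]
  [6, 6]

Each entry (A^⊗2)_ij equals the minimum over all length-2 walks i = v_0 → v_1 → … → v_2 = j of Σ_t A[v_t][v_{t+1}]. For example, for (i, j) = (0, 1) we minimise over 2 possible intermediate vertex sequences; the minimum is 8, attained along the walk 0 → 0 → 1.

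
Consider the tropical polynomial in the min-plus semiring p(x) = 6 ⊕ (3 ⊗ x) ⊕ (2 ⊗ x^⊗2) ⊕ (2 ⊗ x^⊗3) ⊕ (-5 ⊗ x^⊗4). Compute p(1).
p(1) = -1

A tropical monomial a ⊗ x^⊗i evaluates to a + i · x. Evaluating each term at x = 1:
  Term 0 contributes 6 + 0 · 1 = 6
  Term 1 contributes 3 + 1 · 1 = 4
  Term 2 contributes 2 + 2 · 1 = 4
  Term 3 contributes 2 + 3 · 1 = 5
  Term 4 contributes -5 + 4 · 1 = -1
p(1) = ⊕ of these = min[6, 4, 4, 5, -1] = -1.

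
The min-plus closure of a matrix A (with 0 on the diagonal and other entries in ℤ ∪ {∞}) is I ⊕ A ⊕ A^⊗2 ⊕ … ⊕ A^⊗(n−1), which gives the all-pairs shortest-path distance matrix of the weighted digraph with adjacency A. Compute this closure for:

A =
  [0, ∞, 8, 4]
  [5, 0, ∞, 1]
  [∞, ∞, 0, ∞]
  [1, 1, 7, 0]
Closure =
  [0, 5, 8, 4]
  [2, 0, 8, 1]
  [∞, ∞, 0, ∞]
  [1, 1, 7, 0]

This is the Floyd-Warshall all-pairs shortest-path computation. For each intermediate vertex k = 0, 1, …, 3, update dist[i][j] ← min(dist[i][j], dist[i][k] + dist[k][j]). The final matrix gives, for each (i, j), the minimum total weight of any directed path from i to j (possibly empty when i = j).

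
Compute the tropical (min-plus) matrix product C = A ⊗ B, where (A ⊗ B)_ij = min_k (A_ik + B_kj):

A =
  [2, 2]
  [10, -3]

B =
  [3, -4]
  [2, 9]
A ⊗ B =
  [4, -2]
  [-1, 6]

Apply the min-plus product entry-by-entry:
  C[0][0] = min over k of (A[0][0] + B[0][0] = 2 + 3 = 5, A[0][1] + B[1][0] = 2 + 2 = 4) = 4 (attained at k = 1)
  C[0][1] = min over k of (A[0][0] + B[0][1] = 2 + -4 = -2, A[0][1] + B[1][1] = 2 + 9 = 11) = -2 (attained at k = 0)
  C[1][0] = min over k of (A[1][0] + B[0][0] = 10 + 3 = 13, A[1][1] + B[1][0] = -3 + 2 = -1) = -1 (attained at k = 1)
  C[1][1] = min over k of (A[1][0] + B[0][1] = 10 + -4 = 6, A[1][1] + B[1][1] = -3 + 9 = 6) = 6 (attained at k = 0)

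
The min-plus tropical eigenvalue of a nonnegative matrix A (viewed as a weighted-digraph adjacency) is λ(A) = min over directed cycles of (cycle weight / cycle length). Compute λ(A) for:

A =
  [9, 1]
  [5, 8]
λ(A) = 3

Enumerate directed cycles and compute their means (weight / length). Sample:
  cycle 0 → 0: weight = 9, length = 1, mean = 9/1 ≈ 9.000
  cycle 1 → 1: weight = 8, length = 1, mean = 8/1 ≈ 8.000
  cycle 0 → 1 → 0: weight = 6, length = 2, mean = 6/2 ≈ 3.000
  cycle 1 → 0 → 1: weight = 6, length = 2, mean = 6/2 ≈ 3.000
Minimum mean = 3.000, attained e.g. along the cycle 0 → 1 → 0 with weight 6 and length 2. So λ(A) = 6/2 = 3.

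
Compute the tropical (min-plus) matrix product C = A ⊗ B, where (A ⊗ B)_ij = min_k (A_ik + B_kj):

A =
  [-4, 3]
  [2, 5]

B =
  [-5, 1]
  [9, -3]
A ⊗ B =
  [-9, -3]
  [-3, 2]

Apply the min-plus product entry-by-entry:
  C[0][0] = min over k of (A[0][0] + B[0][0] = -4 + -5 = -9, A[0][1] + B[1][0] = 3 + 9 = 12) = -9 (attained at k = 0)
  C[0][1] = min over k of (A[0][0] + B[0][1] = -4 + 1 = -3, A[0][1] + B[1][1] = 3 + -3 = 0) = -3 (attained at k = 0)
  C[1][0] = min over k of (A[1][0] + B[0][0] = 2 + -5 = -3, A[1][1] + B[1][0] = 5 + 9 = 14) = -3 (attained at k = 0)
  C[1][1] = min over k of (A[1][0] + B[0][1] = 2 + 1 = 3, A[1][1] + B[1][1] = 5 + -3 = 2) = 2 (attained at k = 1)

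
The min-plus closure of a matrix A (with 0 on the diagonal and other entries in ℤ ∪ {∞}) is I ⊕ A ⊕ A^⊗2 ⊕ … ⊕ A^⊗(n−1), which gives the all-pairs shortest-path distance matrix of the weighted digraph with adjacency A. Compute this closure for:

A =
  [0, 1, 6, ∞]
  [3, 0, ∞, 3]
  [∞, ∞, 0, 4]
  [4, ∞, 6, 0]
Closure =
  [0, 1, 6, 4]
  [3, 0, 9, 3]
  [8, 9, 0, 4]
  [4, 5, 6, 0]

This is the Floyd-Warshall all-pairs shortest-path computation. For each intermediate vertex k = 0, 1, …, 3, update dist[i][j] ← min(dist[i][j], dist[i][k] + dist[k][j]). The final matrix gives, for each (i, j), the minimum total weight of any directed path from i to j (possibly empty when i = j).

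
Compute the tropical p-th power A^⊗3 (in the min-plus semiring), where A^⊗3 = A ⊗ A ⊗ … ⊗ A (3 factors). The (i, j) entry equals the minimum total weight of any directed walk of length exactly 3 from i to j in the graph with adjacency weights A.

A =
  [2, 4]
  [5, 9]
A^⊗3 =
  [6, 8]
  [9, 11]

Each entry (A^⊗3)_ij equals the minimum over all length-3 walks i = v_0 → v_1 → … → v_3 = j of Σ_t A[v_t][v_{t+1}]. For example, for (i, j) = (0, 1) we minimise over 4 possible intermediate vertex sequences; the minimum is 8, attained along the walk 0 → 0 → 0 → 1.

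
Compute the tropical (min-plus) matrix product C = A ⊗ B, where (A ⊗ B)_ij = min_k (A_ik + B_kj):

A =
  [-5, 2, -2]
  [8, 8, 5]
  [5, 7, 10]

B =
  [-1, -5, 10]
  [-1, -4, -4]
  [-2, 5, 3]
A ⊗ B =
  [-6, -10, -2]
  [3, 3, 4]
  [4, 0, 3]

Apply the min-plus product entry-by-entry:
  C[0][0] = min over k of (A[0][0] + B[0][0] = -5 + -1 = -6, A[0][1] + B[1][0] = 2 + -1 = 1, A[0][2] + B[2][0] = -2 + -2 = -4) = -6 (attained at k = 0)
  C[0][1] = min over k of (A[0][0] + B[0][1] = -5 + -5 = -10, A[0][1] + B[1][1] = 2 + -4 = -2, A[0][2] + B[2][1] = -2 + 5 = 3) = -10 (attained at k = 0)
  C[0][2] = min over k of (A[0][0] + B[0][2] = -5 + 10 = 5, A[0][1] + B[1][2] = 2 + -4 = -2, A[0][2] + B[2][2] = -2 + 3 = 1) = -2 (attained at k = 1)
  C[1][0] = min over k of (A[1][0] + B[0][0] = 8 + -1 = 7, A[1][1] + B[1][0] = 8 + -1 = 7, A[1][2] + B[2][0] = 5 + -2 = 3) = 3 (attained at k = 2)
  C[1][1] = min over k of (A[1][0] + B[0][1] = 8 + -5 = 3, A[1][1] + B[1][1] = 8 + -4 = 4, A[1][2] + B[2][1] = 5 + 5 = 10) = 3 (attained at k = 0)
  C[1][2] = min over k of (A[1][0] + B[0][2] = 8 + 10 = 18, A[1][1] + B[1][2] = 8 + -4 = 4, A[1][2] + B[2][2] = 5 + 3 = 8) = 4 (attained at k = 1)
  C[2][0] = min over k of (A[2][0] + B[0][0] = 5 + -1 = 4, A[2][1] + B[1][0] = 7 + -1 = 6, A[2][2] + B[2][0] = 10 + -2 = 8) = 4 (attained at k = 0)
  C[2][1] = min over k of (A[2][0] + B[0][1] = 5 + -5 = 0, A[2][1] + B[1][1] = 7 + -4 = 3, A[2][2] + B[2][1] = 10 + 5 = 15) = 0 (attained at k = 0)
  C[2][2] = min over k of (A[2][0] + B[0][2] = 5 + 10 = 15, A[2][1] + B[1][2] = 7 + -4 = 3, A[2][2] + B[2][2] = 10 + 3 = 13) = 3 (attained at k = 1)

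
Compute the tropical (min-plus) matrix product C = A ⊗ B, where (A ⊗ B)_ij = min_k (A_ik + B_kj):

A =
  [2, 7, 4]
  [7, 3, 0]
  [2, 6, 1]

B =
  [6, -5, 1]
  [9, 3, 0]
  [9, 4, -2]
A ⊗ B =
  [8, -3, 2]
  [9, 2, -2]
  [8, -3, -1]

Apply the min-plus product entry-by-entry:
  C[0][0] = min over k of (A[0][0] + B[0][0] = 2 + 6 = 8, A[0][1] + B[1][0] = 7 + 9 = 16, A[0][2] + B[2][0] = 4 + 9 = 13) = 8 (attained at k = 0)
  C[0][1] = min over k of (A[0][0] + B[0][1] = 2 + -5 = -3, A[0][1] + B[1][1] = 7 + 3 = 10, A[0][2] + B[2][1] = 4 + 4 = 8) = -3 (attained at k = 0)
  C[0][2] = min over k of (A[0][0] + B[0][2] = 2 + 1 = 3, A[0][1] + B[1][2] = 7 + 0 = 7, A[0][2] + B[2][2] = 4 + -2 = 2) = 2 (attained at k = 2)
  C[1][0] = min over k of (A[1][0] + B[0][0] = 7 + 6 = 13, A[1][1] + B[1][0] = 3 + 9 = 12, A[1][2] + B[2][0] = 0 + 9 = 9) = 9 (attained at k = 2)
  C[1][1] = min over k of (A[1][0] + B[0][1] = 7 + -5 = 2, A[1][1] + B[1][1] = 3 + 3 = 6, A[1][2] + B[2][1] = 0 + 4 = 4) = 2 (attained at k = 0)
  C[1][2] = min over k of (A[1][0] + B[0][2] = 7 + 1 = 8, A[1][1] + B[1][2] = 3 + 0 = 3, A[1][2] + B[2][2] = 0 + -2 = -2) = -2 (attained at k = 2)
  C[2][0] = min over k of (A[2][0] + B[0][0] = 2 + 6 = 8, A[2][1] + B[1][0] = 6 + 9 = 15, A[2][2] + B[2][0] = 1 + 9 = 10) = 8 (attained at k = 0)
  C[2][1] = min over k of (A[2][0] + B[0][1] = 2 + -5 = -3, A[2][1] + B[1][1] = 6 + 3 = 9, A[2][2] + B[2][1] = 1 + 4 = 5) = -3 (attained at k = 0)
  C[2][2] = min over k of (A[2][0] + B[0][2] = 2 + 1 = 3, A[2][1] + B[1][2] = 6 + 0 = 6, A[2][2] + B[2][2] = 1 + -2 = -1) = -1 (attained at k = 2)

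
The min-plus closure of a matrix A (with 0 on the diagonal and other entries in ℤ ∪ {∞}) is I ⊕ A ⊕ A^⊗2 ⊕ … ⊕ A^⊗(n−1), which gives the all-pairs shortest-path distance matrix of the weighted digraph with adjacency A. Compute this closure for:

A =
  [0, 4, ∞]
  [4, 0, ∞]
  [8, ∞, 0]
Closure =
  [0, 4, ∞]
  [4, 0, ∞]
  [8, 12, 0]

This is the Floyd-Warshall all-pairs shortest-path computation. For each intermediate vertex k = 0, 1, …, 2, update dist[i][j] ← min(dist[i][j], dist[i][k] + dist[k][j]). The final matrix gives, for each (i, j), the minimum total weight of any directed path from i to j (possibly empty when i = j).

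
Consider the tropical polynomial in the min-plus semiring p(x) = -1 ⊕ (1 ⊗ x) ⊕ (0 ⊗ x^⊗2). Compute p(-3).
p(-3) = -6

A tropical monomial a ⊗ x^⊗i evaluates to a + i · x. Evaluating each term at x = -3:
  Term 0 contributes -1 + 0 · -3 = -1
  Term 1 contributes 1 + 1 · -3 = -2
  Term 2 contributes 0 + 2 · -3 = -6
p(-3) = ⊕ of these = min[-1, -2, -6] = -6.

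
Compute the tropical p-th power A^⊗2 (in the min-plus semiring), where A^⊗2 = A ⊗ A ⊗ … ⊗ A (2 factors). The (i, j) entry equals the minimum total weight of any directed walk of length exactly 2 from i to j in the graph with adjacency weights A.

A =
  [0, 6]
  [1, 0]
A^⊗2 =
  [0, 6]
  [1, 0]

Each entry (A^⊗2)_ij equals the minimum over all length-2 walks i = v_0 → v_1 → … → v_2 = j of Σ_t A[v_t][v_{t+1}]. For example, for (i, j) = (0, 1) we minimise over 2 possible intermediate vertex sequences; the minimum is 6, attained along the walk 0 → 0 → 1.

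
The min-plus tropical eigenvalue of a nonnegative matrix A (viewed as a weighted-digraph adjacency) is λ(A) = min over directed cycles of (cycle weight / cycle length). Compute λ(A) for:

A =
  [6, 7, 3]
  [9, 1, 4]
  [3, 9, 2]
λ(A) = 1

Enumerate directed cycles and compute their means (weight / length). Sample:
  cycle 0 → 0: weight = 6, length = 1, mean = 6/1 ≈ 6.000
  cycle 1 → 1: weight = 1, length = 1, mean = 1/1 ≈ 1.000
  cycle 2 → 2: weight = 2, length = 1, mean = 2/1 ≈ 2.000
  cycle 0 → 1 → 0: weight = 16, length = 2, mean = 16/2 ≈ 8.000
  cycle 0 → 2 → 0: weight = 6, length = 2, mean = 6/2 ≈ 3.000
  cycle 1 → 0 → 1: weight = 16, length = 2, mean = 16/2 ≈ 8.000
Minimum mean = 1.000, attained e.g. along the cycle 1 → 1 with weight 1 and length 1. So λ(A) = 1/1 = 1.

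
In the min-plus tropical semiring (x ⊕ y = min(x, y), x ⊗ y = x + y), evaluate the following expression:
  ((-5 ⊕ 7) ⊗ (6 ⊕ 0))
((-5 ⊕ 7) ⊗ (6 ⊕ 0)) = -5

Expand innermost to outermost. Recall ⊕ takes the minimum of its arguments and ⊗ takes their sum. Working out the expression ((-5 ⊕ 7) ⊗ (6 ⊕ 0)) gives -5.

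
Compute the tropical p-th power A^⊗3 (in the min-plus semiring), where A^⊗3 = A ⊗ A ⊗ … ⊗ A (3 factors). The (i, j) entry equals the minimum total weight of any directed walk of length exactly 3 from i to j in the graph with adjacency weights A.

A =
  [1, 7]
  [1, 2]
A^⊗3 =
  [3, 9]
  [3, 6]

Each entry (A^⊗3)_ij equals the minimum over all length-3 walks i = v_0 → v_1 → … → v_3 = j of Σ_t A[v_t][v_{t+1}]. For example, for (i, j) = (0, 1) we minimise over 4 possible intermediate vertex sequences; the minimum is 9, attained along the walk 0 → 0 → 0 → 1.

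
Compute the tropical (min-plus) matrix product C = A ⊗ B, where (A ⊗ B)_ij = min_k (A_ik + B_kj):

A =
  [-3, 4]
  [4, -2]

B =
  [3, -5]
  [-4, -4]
A ⊗ B =
  [0, -8]
  [-6, -6]

Apply the min-plus product entry-by-entry:
  C[0][0] = min over k of (A[0][0] + B[0][0] = -3 + 3 = 0, A[0][1] + B[1][0] = 4 + -4 = 0) = 0 (attained at k = 0)
  C[0][1] = min over k of (A[0][0] + B[0][1] = -3 + -5 = -8, A[0][1] + B[1][1] = 4 + -4 = 0) = -8 (attained at k = 0)
  C[1][0] = min over k of (A[1][0] + B[0][0] = 4 + 3 = 7, A[1][1] + B[1][0] = -2 + -4 = -6) = -6 (attained at k = 1)
  C[1][1] = min over k of (A[1][0] + B[0][1] = 4 + -5 = -1, A[1][1] + B[1][1] = -2 + -4 = -6) = -6 (attained at k = 1)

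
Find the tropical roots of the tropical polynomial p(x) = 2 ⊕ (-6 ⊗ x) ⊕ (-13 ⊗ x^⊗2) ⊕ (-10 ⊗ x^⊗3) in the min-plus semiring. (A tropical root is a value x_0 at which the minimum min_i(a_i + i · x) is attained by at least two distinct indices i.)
Roots: {-3, 7, 8}

Each tropical root is a break point of the lower envelope of the lines y = a_i + i · x (there are 4 lines, with slopes 0, 1, ..., 3). Only the lines that attain the minimum somewhere contribute to roots; other lines are dominated. Here the surviving (envelope) indices are i = 3, i = 2, i = 1, i = 0.
Intersections between consecutive envelope lines give the roots: for adjacent envelope indices i < j the intersection is x = (a_i − a_j) / (j − i). Reading off the sorted break points: {-3, 7, 8}.
Verification: at each break x_0, at least two indices attain the minimum of min_i(a_i + i · x_0).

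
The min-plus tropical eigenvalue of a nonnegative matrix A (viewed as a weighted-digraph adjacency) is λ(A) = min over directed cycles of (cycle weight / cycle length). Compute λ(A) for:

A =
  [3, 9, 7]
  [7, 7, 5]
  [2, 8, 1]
λ(A) = 1

Enumerate directed cycles and compute their means (weight / length). Sample:
  cycle 0 → 0: weight = 3, length = 1, mean = 3/1 ≈ 3.000
  cycle 1 → 1: weight = 7, length = 1, mean = 7/1 ≈ 7.000
  cycle 2 → 2: weight = 1, length = 1, mean = 1/1 ≈ 1.000
  cycle 0 → 1 → 0: weight = 16, length = 2, mean = 16/2 ≈ 8.000
  cycle 0 → 2 → 0: weight = 9, length = 2, mean = 9/2 ≈ 4.500
  cycle 1 → 0 → 1: weight = 16, length = 2, mean = 16/2 ≈ 8.000
Minimum mean = 1.000, attained e.g. along the cycle 2 → 2 with weight 1 and length 1. So λ(A) = 1/1 = 1.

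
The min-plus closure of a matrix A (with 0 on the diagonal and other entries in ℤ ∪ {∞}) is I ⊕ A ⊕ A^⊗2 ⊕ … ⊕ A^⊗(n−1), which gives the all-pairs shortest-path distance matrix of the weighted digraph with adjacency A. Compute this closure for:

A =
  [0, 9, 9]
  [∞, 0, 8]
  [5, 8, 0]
Closure =
  [0, 9, 9]
  [13, 0, 8]
  [5, 8, 0]

This is the Floyd-Warshall all-pairs shortest-path computation. For each intermediate vertex k = 0, 1, …, 2, update dist[i][j] ← min(dist[i][j], dist[i][k] + dist[k][j]). The final matrix gives, for each (i, j), the minimum total weight of any directed path from i to j (possibly empty when i = j).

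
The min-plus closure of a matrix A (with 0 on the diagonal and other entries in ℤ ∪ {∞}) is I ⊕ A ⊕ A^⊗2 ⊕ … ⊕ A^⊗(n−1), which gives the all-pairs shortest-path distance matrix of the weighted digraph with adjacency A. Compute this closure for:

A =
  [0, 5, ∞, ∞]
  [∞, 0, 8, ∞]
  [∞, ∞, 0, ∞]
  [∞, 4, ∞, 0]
Closure =
  [0, 5, 13, ∞]
  [∞, 0, 8, ∞]
  [∞, ∞, 0, ∞]
  [∞, 4, 12, 0]

This is the Floyd-Warshall all-pairs shortest-path computation. For each intermediate vertex k = 0, 1, …, 3, update dist[i][j] ← min(dist[i][j], dist[i][k] + dist[k][j]). The final matrix gives, for each (i, j), the minimum total weight of any directed path from i to j (possibly empty when i = j).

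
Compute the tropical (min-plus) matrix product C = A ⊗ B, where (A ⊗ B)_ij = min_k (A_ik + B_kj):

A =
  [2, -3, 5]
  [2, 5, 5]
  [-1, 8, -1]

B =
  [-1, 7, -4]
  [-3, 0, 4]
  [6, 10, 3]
A ⊗ B =
  [-6, -3, -2]
  [1, 5, -2]
  [-2, 6, -5]

Apply the min-plus product entry-by-entry:
  C[0][0] = min over k of (A[0][0] + B[0][0] = 2 + -1 = 1, A[0][1] + B[1][0] = -3 + -3 = -6, A[0][2] + B[2][0] = 5 + 6 = 11) = -6 (attained at k = 1)
  C[0][1] = min over k of (A[0][0] + B[0][1] = 2 + 7 = 9, A[0][1] + B[1][1] = -3 + 0 = -3, A[0][2] + B[2][1] = 5 + 10 = 15) = -3 (attained at k = 1)
  C[0][2] = min over k of (A[0][0] + B[0][2] = 2 + -4 = -2, A[0][1] + B[1][2] = -3 + 4 = 1, A[0][2] + B[2][2] = 5 + 3 = 8) = -2 (attained at k = 0)
  C[1][0] = min over k of (A[1][0] + B[0][0] = 2 + -1 = 1, A[1][1] + B[1][0] = 5 + -3 = 2, A[1][2] + B[2][0] = 5 + 6 = 11) = 1 (attained at k = 0)
  C[1][1] = min over k of (A[1][0] + B[0][1] = 2 + 7 = 9, A[1][1] + B[1][1] = 5 + 0 = 5, A[1][2] + B[2][1] = 5 + 10 = 15) = 5 (attained at k = 1)
  C[1][2] = min over k of (A[1][0] + B[0][2] = 2 + -4 = -2, A[1][1] + B[1][2] = 5 + 4 = 9, A[1][2] + B[2][2] = 5 + 3 = 8) = -2 (attained at k = 0)
  C[2][0] = min over k of (A[2][0] + B[0][0] = -1 + -1 = -2, A[2][1] + B[1][0] = 8 + -3 = 5, A[2][2] + B[2][0] = -1 + 6 = 5) = -2 (attained at k = 0)
  C[2][1] = min over k of (A[2][0] + B[0][1] = -1 + 7 = 6, A[2][1] + B[1][1] = 8 + 0 = 8, A[2][2] + B[2][1] = -1 + 10 = 9) = 6 (attained at k = 0)
  C[2][2] = min over k of (A[2][0] + B[0][2] = -1 + -4 = -5, A[2][1] + B[1][2] = 8 + 4 = 12, A[2][2] + B[2][2] = -1 + 3 = 2) = -5 (attained at k = 0)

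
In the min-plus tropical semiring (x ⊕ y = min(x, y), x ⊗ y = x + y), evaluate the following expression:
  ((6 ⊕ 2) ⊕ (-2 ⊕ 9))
((6 ⊕ 2) ⊕ (-2 ⊕ 9)) = -2

Expand innermost to outermost. Recall ⊕ takes the minimum of its arguments and ⊗ takes their sum. Working out the expression ((6 ⊕ 2) ⊕ (-2 ⊕ 9)) gives -2.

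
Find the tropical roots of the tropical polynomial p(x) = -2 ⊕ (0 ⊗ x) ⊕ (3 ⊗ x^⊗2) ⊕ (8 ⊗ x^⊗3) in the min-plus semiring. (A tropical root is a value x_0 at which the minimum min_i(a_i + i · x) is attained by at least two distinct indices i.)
Roots: {-5, -3, -2}

Each tropical root is a break point of the lower envelope of the lines y = a_i + i · x (there are 4 lines, with slopes 0, 1, ..., 3). Only the lines that attain the minimum somewhere contribute to roots; other lines are dominated. Here the surviving (envelope) indices are i = 3, i = 2, i = 1, i = 0.
Intersections between consecutive envelope lines give the roots: for adjacent envelope indices i < j the intersection is x = (a_i − a_j) / (j − i). Reading off the sorted break points: {-5, -3, -2}.
Verification: at each break x_0, at least two indices attain the minimum of min_i(a_i + i · x_0).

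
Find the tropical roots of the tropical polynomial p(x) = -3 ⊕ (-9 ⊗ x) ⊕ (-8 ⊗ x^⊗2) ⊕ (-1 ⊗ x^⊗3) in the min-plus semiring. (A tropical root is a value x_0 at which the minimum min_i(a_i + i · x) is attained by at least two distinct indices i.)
Roots: {-7, -1, 6}

Each tropical root is a break point of the lower envelope of the lines y = a_i + i · x (there are 4 lines, with slopes 0, 1, ..., 3). Only the lines that attain the minimum somewhere contribute to roots; other lines are dominated. Here the surviving (envelope) indices are i = 3, i = 2, i = 1, i = 0.
Intersections between consecutive envelope lines give the roots: for adjacent envelope indices i < j the intersection is x = (a_i − a_j) / (j − i). Reading off the sorted break points: {-7, -1, 6}.
Verification: at each break x_0, at least two indices attain the minimum of min_i(a_i + i · x_0).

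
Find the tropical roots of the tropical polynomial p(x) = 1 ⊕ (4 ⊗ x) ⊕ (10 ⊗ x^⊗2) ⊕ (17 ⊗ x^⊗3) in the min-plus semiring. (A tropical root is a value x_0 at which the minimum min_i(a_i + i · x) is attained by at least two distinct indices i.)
Roots: {-7, -6, -3}

Each tropical root is a break point of the lower envelope of the lines y = a_i + i · x (there are 4 lines, with slopes 0, 1, ..., 3). Only the lines that attain the minimum somewhere contribute to roots; other lines are dominated. Here the surviving (envelope) indices are i = 3, i = 2, i = 1, i = 0.
Intersections between consecutive envelope lines give the roots: for adjacent envelope indices i < j the intersection is x = (a_i − a_j) / (j − i). Reading off the sorted break points: {-7, -6, -3}.
Verification: at each break x_0, at least two indices attain the minimum of min_i(a_i + i · x_0).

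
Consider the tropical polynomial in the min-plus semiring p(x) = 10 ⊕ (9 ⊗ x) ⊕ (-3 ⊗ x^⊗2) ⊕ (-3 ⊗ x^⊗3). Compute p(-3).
p(-3) = -12

A tropical monomial a ⊗ x^⊗i evaluates to a + i · x. Evaluating each term at x = -3:
  Term 0 contributes 10 + 0 · -3 = 10
  Term 1 contributes 9 + 1 · -3 = 6
  Term 2 contributes -3 + 2 · -3 = -9
  Term 3 contributes -3 + 3 · -3 = -12
p(-3) = ⊕ of these = min[10, 6, -9, -12] = -12.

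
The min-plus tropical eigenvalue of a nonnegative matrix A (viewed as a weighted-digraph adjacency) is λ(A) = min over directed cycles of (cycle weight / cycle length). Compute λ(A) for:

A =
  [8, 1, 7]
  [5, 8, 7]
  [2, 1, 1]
λ(A) = 1

Enumerate directed cycles and compute their means (weight / length). Sample:
  cycle 0 → 0: weight = 8, length = 1, mean = 8/1 ≈ 8.000
  cycle 1 → 1: weight = 8, length = 1, mean = 8/1 ≈ 8.000
  cycle 2 → 2: weight = 1, length = 1, mean = 1/1 ≈ 1.000
  cycle 0 → 1 → 0: weight = 6, length = 2, mean = 6/2 ≈ 3.000
  cycle 0 → 2 → 0: weight = 9, length = 2, mean = 9/2 ≈ 4.500
  cycle 1 → 0 → 1: weight = 6, length = 2, mean = 6/2 ≈ 3.000
Minimum mean = 1.000, attained e.g. along the cycle 2 → 2 with weight 1 and length 1. So λ(A) = 1/1 = 1.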